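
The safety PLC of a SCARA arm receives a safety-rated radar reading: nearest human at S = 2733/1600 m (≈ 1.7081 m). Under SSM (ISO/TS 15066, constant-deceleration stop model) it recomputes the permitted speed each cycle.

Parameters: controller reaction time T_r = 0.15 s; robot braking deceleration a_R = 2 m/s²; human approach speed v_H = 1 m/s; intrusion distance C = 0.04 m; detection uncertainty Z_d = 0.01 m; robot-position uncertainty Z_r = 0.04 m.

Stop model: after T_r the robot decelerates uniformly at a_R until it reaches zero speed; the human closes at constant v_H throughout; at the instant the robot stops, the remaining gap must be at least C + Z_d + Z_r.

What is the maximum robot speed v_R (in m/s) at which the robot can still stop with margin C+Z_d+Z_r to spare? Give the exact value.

v_R_max = 29/20 m/s = 1.4500 m/s

collect terms ⇒ (1/4)·v_R² + (13/20)·v_R + (-2349/1600) = 0
  disc = (13/20)² − 4·(1/4)·(-2349/1600) = 121/64 ; √disc = 11/8
  v_R = (−(13/20) + 11/8) / (2·(1/4)) = 29/20 m/s
check:
stop time T_s = (29/20)/2 = 0.7250 s
reaction-phase robot travel = 1.4500·0.1500 = 0.2175 m
robot covers 1.4500·0.7250 − ½·2.0000·0.7250² = 0.5256 m while stopping
person approaches 1.0000·(0.1500+0.7250) = 0.8750 m
margins: 0.0400+0.0100+0.0400 = 0.0900 m
sum ≈ 0.2175+0.5256+0.8750+0.0900 ≈ 1.7081 m = S ✓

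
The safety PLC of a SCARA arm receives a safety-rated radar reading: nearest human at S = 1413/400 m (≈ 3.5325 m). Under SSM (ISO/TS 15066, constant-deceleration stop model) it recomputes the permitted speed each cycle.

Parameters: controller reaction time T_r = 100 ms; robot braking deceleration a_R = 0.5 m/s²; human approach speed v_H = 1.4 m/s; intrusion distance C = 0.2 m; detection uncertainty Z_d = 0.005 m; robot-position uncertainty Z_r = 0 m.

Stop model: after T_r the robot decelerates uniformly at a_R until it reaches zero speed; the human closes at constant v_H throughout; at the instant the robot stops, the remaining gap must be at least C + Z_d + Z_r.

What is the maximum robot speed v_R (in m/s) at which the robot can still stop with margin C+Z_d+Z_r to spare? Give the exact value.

collect terms ⇒ (1)·v_R² + (29/10)·v_R + (-51/16) = 0
  disc = (29/10)² − 4·(1)·(-51/16) = 529/25 ; √disc = 23/5
  v_R = (−(29/10) + 23/5) / (2·(1)) = 17/20 m/s
check:
stop time T_s = (17/20)/(1/2) = 1.7000 s
reaction-phase robot travel = 0.8500·0.1000 = 0.0850 m
robot covers 0.8500·1.7000 − ½·0.5000·1.7000² = 0.7225 m while stopping
person approaches 1.4000·(0.1000+1.7000) = 2.5200 m
residual clearance needed = 0.2000+0.0050+0.0000 = 0.2050 m
sum ≈ 0.0850+0.7225+2.5200+0.2050 ≈ 3.5325 m = S ✓

v_R_max = 17/20 m/s = 0.8500 m/s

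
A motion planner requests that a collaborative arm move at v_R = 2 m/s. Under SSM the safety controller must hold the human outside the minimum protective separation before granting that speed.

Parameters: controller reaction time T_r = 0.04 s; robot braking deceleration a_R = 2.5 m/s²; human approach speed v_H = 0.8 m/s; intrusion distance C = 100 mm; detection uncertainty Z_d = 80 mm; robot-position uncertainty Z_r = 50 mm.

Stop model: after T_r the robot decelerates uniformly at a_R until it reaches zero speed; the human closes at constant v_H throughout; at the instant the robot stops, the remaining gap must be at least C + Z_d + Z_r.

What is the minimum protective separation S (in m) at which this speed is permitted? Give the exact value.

T_s = v_R/a_R = 2/(5/2) = 0.8000 s
reaction-phase robot travel = 2.0000·0.0400 = 0.0800 m
robot covers 2.0000·0.8000 − ½·2.5000·0.8000² = 0.8000 m while stopping
human closes 0.8000·0.8400 = 0.6720 m
C+Z_d+Z_r = 0.1000+0.0800+0.0500 = 0.2300 m
S_min ≈ 0.0800+0.8000+0.6720+0.2300  ⇒  S_min = 891/500 m

S_min = 891/500 m = 1.7820 m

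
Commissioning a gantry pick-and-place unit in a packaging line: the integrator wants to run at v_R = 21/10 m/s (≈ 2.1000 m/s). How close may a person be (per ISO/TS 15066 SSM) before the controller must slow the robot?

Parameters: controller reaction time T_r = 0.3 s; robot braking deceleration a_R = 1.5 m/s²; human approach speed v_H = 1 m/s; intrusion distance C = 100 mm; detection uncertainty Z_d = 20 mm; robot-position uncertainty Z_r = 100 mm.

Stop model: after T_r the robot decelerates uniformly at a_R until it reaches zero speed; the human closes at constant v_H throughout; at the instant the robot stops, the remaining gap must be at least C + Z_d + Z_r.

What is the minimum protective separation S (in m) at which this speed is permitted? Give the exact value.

T_s = v_R/a_R = (21/10)/(3/2) = 1.4000 s
robot covers v_R·T_r = 2.1000·0.3000 = 0.6300 m before braking
robot covers 2.1000·1.4000 − ½·1.5000·1.4000² = 1.4700 m while stopping
human over T_r+T_s: 1.0000·(0.3000+1.4000) = 1.7000 m
residual clearance needed = 0.1000+0.0200+0.1000 = 0.2200 m
S_min ≈ 0.6300+1.4700+1.7000+0.2200  ⇒  S_min = 201/50 m

S_min = 201/50 m = 4.0200 m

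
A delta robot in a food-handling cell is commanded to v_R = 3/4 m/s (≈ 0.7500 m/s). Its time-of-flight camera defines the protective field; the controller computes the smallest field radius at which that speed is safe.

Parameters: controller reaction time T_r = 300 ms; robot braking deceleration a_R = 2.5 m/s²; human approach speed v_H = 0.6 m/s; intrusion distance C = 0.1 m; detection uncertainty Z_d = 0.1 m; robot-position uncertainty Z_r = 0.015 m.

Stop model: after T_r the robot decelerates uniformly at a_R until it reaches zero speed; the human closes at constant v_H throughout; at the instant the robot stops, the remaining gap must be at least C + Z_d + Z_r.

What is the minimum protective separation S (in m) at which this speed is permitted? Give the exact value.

S_min = 73/80 m = 0.9125 m

T_s = v_R/a_R = (3/4)/(5/2) = 0.3000 s
reaction-phase robot travel = 0.7500·0.3000 = 0.2250 m
robot under decel: 0.7500²/(2·2.5000) = 0.1125 m
human closes 0.6000·0.6000 = 0.3600 m
C+Z_d+Z_r = 0.1000+0.1000+0.0150 = 0.2150 m
S_min ≈ 0.2250+0.1125+0.3600+0.2150  ⇒  S_min = 73/80 m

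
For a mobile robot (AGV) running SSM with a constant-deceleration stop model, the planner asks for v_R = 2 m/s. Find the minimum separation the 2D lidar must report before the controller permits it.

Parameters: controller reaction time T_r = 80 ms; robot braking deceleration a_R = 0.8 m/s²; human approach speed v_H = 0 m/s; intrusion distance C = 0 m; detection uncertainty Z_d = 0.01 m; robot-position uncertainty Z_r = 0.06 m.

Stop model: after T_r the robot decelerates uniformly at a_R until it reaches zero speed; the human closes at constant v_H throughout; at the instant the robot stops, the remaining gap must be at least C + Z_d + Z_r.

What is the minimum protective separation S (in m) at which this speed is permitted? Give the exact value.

braking lasts T_s = 2/(4/5) = 2.5000 s
robot covers v_R·T_r = 2.0000·0.0800 = 0.1600 m before braking
robot under decel: 2.0000²/(2·0.8000) = 2.5000 m
human over T_r+T_s: 0.0000·(0.0800+2.5000) = 0.0000 m
margins: 0.0000+0.0100+0.0600 = 0.0700 m
S_min ≈ 0.1600+2.5000+0.0000+0.0700  ⇒  S_min = 273/100 m

S_min = 273/100 m = 2.7300 m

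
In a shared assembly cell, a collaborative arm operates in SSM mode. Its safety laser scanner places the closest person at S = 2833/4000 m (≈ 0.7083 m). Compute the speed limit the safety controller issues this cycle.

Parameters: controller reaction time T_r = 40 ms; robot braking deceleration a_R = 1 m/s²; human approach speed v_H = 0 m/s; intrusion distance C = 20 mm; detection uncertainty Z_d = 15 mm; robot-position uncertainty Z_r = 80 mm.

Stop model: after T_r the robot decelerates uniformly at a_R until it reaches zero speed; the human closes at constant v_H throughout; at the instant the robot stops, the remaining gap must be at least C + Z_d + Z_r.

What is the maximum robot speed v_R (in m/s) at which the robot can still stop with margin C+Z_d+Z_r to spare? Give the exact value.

at the boundary: (1/2)·v² + (1/25)·v + (-2373/4000) = 0
  disc = (1/25)² − 4·(1/2)·(-2373/4000) = 11881/10000 ; √disc = 109/100
  v_R = (−(1/25) + 109/100) / (2·(1/2)) = 21/20 m/s
check:
braking lasts T_s = (21/20)/1 = 1.0500 s
robot in T_r: 1.0500·0.0400 = 0.0420 m
robot covers 1.0500·1.0500 − ½·1.0000·1.0500² = 0.5513 m while stopping
person approaches 0.0000·(0.0400+1.0500) = 0.0000 m
residual clearance needed = 0.0200+0.0150+0.0800 = 0.1150 m
sum ≈ 0.0420+0.5513+0.0000+0.1150 ≈ 0.7083 m = S ✓

v_R_max = 21/20 m/s = 1.0500 m/s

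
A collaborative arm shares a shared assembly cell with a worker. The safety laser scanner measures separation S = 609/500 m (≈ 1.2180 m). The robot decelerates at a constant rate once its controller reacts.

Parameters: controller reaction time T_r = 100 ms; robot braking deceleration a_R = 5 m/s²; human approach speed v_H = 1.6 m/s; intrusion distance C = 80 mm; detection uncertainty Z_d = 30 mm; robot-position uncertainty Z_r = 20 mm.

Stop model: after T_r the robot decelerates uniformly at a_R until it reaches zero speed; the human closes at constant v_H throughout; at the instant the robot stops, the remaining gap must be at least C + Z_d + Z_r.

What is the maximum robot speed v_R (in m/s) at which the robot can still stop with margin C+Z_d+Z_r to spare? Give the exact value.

at the boundary: (1/10)·v² + (21/50)·v + (-116/125) = 0
  disc = (21/50)² − 4·(1/10)·(-116/125) = 1369/2500 ; √disc = 37/50
  v_R = (−(21/50) + 37/50) / (2·(1/10)) = 8/5 m/s
check:
stop time T_s = (8/5)/5 = 0.3200 s
reaction-phase robot travel = 1.6000·0.1000 = 0.1600 m
robot under decel: 1.6000²/(2·5.0000) = 0.2560 m
human closes 1.6000·0.4200 = 0.6720 m
residual clearance needed = 0.0800+0.0300+0.0200 = 0.1300 m
sum ≈ 0.1600+0.2560+0.6720+0.1300 ≈ 1.2180 m = S ✓

v_R_max = 8/5 m/s = 1.6000 m/s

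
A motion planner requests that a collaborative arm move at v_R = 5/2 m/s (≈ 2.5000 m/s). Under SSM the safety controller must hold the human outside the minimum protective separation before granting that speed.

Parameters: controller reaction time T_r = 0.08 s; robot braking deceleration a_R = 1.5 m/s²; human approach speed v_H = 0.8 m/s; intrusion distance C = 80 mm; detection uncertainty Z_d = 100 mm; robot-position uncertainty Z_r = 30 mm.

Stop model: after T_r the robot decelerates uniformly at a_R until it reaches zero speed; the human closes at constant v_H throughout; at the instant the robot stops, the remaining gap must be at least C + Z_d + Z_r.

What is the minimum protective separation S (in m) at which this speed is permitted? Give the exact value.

braking lasts T_s = (5/2)/(3/2) = 1.6667 s
reaction-phase robot travel = 2.5000·0.0800 = 0.2000 m
robot covers 2.5000·1.6667 − ½·1.5000·1.6667² = 2.0833 m while stopping
human closes 0.8000·1.7467 = 1.3973 m
margins: 0.0800+0.1000+0.0300 = 0.2100 m
S_min ≈ 0.2000+2.0833+1.3973+0.2100  ⇒  S_min = 1459/375 m

S_min = 1459/375 m = 3.8907 m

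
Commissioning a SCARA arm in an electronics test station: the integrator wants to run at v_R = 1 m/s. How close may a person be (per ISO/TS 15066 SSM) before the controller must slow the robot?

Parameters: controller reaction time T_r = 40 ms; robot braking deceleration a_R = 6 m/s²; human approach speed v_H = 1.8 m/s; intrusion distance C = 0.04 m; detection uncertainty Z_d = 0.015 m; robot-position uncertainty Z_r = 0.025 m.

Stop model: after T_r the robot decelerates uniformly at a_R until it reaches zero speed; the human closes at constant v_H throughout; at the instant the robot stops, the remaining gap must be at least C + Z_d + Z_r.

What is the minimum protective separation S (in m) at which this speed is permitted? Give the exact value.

stop time T_s = 1/6 = 0.1667 s
robot in T_r: 1.0000·0.0400 = 0.0400 m
robot covers 1.0000·0.1667 − ½·6.0000·0.1667² = 0.0833 m while stopping
person approaches 1.8000·(0.0400+0.1667) = 0.3720 m
residual clearance needed = 0.0400+0.0150+0.0250 = 0.0800 m
S_min ≈ 0.0400+0.0833+0.3720+0.0800  ⇒  S_min = 863/1500 m

S_min = 863/1500 m = 0.5753 m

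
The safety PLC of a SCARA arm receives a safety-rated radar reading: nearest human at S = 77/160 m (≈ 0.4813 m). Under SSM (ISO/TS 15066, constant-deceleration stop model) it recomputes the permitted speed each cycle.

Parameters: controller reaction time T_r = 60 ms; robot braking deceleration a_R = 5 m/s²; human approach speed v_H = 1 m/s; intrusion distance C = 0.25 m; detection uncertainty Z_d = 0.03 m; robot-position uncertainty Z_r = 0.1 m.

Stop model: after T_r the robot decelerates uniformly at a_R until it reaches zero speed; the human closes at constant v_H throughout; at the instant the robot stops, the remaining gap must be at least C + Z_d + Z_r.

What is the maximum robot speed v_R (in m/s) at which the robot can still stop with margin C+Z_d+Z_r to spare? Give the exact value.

v_R_max = 3/20 m/s = 0.1500 m/s

at the boundary: (1/10)·v² + (13/50)·v + (-33/800) = 0
  disc = (13/50)² − 4·(1/10)·(-33/800) = 841/10000 ; √disc = 29/100
  v_R = (−(13/50) + 29/100) / (2·(1/10)) = 3/20 m/s
check:
T_s = v_R/a_R = (3/20)/5 = 0.0300 s
robot covers v_R·T_r = 0.1500·0.0600 = 0.0090 m before braking
braking distance = 0.1500²/(2·5.0000) = 0.0022 m
human over T_r+T_s: 1.0000·(0.0600+0.0300) = 0.0900 m
C+Z_d+Z_r = 0.2500+0.0300+0.1000 = 0.3800 m
sum ≈ 0.0090+0.0022+0.0900+0.3800 ≈ 0.4813 m = S ✓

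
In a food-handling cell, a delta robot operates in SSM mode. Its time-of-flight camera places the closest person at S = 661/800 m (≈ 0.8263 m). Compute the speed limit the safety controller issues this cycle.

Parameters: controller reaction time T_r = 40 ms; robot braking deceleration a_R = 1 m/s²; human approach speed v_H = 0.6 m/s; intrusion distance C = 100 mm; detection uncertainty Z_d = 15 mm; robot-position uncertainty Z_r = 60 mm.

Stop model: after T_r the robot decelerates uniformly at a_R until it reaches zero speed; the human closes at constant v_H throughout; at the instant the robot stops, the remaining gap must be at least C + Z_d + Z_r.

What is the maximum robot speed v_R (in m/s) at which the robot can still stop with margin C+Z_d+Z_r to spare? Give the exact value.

collect terms ⇒ (1/2)·v_R² + (16/25)·v_R + (-2509/4000) = 0
  disc = (16/25)² − 4·(1/2)·(-2509/4000) = 16641/10000 ; √disc = 129/100
  v_R = (−(16/25) + 129/100) / (2·(1/2)) = 13/20 m/s
check:
braking lasts T_s = (13/20)/1 = 0.6500 s
reaction-phase robot travel = 0.6500·0.0400 = 0.0260 m
robot covers 0.6500·0.6500 − ½·1.0000·0.6500² = 0.2112 m while stopping
human closes 0.6000·0.6900 = 0.4140 m
residual clearance needed = 0.1000+0.0150+0.0600 = 0.1750 m
sum ≈ 0.0260+0.2112+0.4140+0.1750 ≈ 0.8263 m = S ✓

v_R_max = 13/20 m/s = 0.6500 m/s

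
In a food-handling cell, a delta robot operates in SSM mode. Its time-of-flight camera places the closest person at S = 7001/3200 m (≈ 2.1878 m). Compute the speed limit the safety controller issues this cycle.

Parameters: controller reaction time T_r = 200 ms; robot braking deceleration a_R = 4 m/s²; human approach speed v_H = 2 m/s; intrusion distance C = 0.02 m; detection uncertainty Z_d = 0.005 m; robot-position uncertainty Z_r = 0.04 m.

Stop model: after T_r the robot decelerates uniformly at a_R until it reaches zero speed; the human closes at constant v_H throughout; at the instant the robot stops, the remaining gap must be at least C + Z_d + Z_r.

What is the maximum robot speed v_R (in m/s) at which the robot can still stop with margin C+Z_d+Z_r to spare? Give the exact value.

v_R_max = 37/20 m/s = 1.8500 m/s

at the boundary: (1/8)·v² + (7/10)·v + (-5513/3200) = 0
  disc = (7/10)² − 4·(1/8)·(-5513/3200) = 8649/6400 ; √disc = 93/80
  v_R = (−(7/10) + 93/80) / (2·(1/8)) = 37/20 m/s
check:
T_s = v_R/a_R = (37/20)/4 = 0.4625 s
robot in T_r: 1.8500·0.2000 = 0.3700 m
robot covers 1.8500·0.4625 − ½·4.0000·0.4625² = 0.4278 m while stopping
human closes 2.0000·0.6625 = 1.3250 m
margins: 0.0200+0.0050+0.0400 = 0.0650 m
sum ≈ 0.3700+0.4278+1.3250+0.0650 ≈ 2.1878 m = S ✓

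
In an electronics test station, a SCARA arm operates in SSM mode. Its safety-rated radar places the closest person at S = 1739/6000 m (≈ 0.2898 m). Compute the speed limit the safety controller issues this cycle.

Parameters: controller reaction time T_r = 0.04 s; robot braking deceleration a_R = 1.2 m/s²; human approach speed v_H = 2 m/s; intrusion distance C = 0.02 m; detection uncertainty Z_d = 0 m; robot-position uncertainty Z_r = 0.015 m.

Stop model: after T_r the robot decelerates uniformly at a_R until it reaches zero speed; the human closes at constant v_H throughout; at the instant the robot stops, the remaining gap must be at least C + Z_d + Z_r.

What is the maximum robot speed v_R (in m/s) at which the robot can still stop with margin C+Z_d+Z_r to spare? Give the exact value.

v_R_max = 1/10 m/s = 0.1000 m/s

collect terms ⇒ (5/12)·v_R² + (128/75)·v_R + (-1049/6000) = 0
  disc = (128/75)² − 4·(5/12)·(-1049/6000) = 32041/10000 ; √disc = 179/100
  v_R = (−(128/75) + 179/100) / (2·(5/12)) = 1/10 m/s
check:
stop time T_s = (1/10)/(6/5) = 0.0833 s
reaction-phase robot travel = 0.1000·0.0400 = 0.0040 m
robot under decel: 0.1000²/(2·1.2000) = 0.0042 m
human closes 2.0000·0.1233 = 0.2467 m
residual clearance needed = 0.0200+0.0000+0.0150 = 0.0350 m
sum ≈ 0.0040+0.0042+0.2467+0.0350 ≈ 0.2898 m = S ✓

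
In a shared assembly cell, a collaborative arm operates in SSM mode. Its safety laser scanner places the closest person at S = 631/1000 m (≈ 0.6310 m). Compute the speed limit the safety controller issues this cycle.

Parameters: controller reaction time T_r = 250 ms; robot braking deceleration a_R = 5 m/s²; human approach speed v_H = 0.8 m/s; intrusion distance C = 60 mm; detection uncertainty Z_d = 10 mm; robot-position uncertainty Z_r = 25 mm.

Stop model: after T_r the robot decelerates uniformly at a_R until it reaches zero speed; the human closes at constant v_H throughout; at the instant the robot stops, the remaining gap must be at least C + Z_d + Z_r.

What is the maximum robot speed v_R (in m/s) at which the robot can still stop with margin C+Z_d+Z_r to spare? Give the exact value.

collect terms ⇒ (1/10)·v_R² + (41/100)·v_R + (-42/125) = 0
  disc = (41/100)² − 4·(1/10)·(-42/125) = 121/400 ; √disc = 11/20
  v_R = (−(41/100) + 11/20) / (2·(1/10)) = 7/10 m/s
check:
braking lasts T_s = (7/10)/5 = 0.1400 s
robot in T_r: 0.7000·0.2500 = 0.1750 m
robot under decel: 0.7000²/(2·5.0000) = 0.0490 m
human closes 0.8000·0.3900 = 0.3120 m
C+Z_d+Z_r = 0.0600+0.0100+0.0250 = 0.0950 m
sum ≈ 0.1750+0.0490+0.3120+0.0950 ≈ 0.6310 m = S ✓

v_R_max = 7/10 m/s = 0.7000 m/s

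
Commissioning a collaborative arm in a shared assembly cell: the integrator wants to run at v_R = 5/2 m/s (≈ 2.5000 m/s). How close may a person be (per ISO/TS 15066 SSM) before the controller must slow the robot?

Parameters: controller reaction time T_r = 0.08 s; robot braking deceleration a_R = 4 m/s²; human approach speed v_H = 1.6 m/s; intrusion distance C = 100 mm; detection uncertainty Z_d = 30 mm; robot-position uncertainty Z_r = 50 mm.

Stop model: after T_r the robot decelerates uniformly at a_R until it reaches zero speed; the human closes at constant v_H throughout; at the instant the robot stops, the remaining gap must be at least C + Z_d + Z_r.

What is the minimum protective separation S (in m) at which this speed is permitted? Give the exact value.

braking lasts T_s = (5/2)/4 = 0.6250 s
robot in T_r: 2.5000·0.0800 = 0.2000 m
braking distance = 2.5000²/(2·4.0000) = 0.7812 m
person approaches 1.6000·(0.0800+0.6250) = 1.1280 m
residual clearance needed = 0.1000+0.0300+0.0500 = 0.1800 m
S_min ≈ 0.2000+0.7812+1.1280+0.1800  ⇒  S_min = 9157/4000 m

S_min = 9157/4000 m = 2.2893 m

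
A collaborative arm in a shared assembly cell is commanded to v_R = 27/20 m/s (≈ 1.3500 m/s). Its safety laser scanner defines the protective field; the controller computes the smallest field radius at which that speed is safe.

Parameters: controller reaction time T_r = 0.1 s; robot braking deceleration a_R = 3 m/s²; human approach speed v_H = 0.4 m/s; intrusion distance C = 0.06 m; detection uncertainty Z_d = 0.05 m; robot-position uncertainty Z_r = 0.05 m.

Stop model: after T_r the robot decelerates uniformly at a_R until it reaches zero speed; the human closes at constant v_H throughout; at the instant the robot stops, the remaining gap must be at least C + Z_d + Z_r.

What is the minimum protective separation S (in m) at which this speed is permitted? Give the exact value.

S_min = 131/160 m = 0.8187 m

stop time T_s = (27/20)/3 = 0.4500 s
robot covers v_R·T_r = 1.3500·0.1000 = 0.1350 m before braking
robot under decel: 1.3500²/(2·3.0000) = 0.3038 m
human closes 0.4000·0.5500 = 0.2200 m
residual clearance needed = 0.0600+0.0500+0.0500 = 0.1600 m
S_min ≈ 0.1350+0.3038+0.2200+0.1600  ⇒  S_min = 131/160 m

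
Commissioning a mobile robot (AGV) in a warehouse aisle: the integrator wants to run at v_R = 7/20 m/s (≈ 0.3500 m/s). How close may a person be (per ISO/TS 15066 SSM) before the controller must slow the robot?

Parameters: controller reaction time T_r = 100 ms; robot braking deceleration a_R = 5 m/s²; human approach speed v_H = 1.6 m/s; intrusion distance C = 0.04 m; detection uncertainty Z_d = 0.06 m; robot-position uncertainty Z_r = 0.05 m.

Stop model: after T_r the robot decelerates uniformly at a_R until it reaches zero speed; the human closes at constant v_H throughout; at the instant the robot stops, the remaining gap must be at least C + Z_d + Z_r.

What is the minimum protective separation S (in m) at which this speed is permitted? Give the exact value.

T_s = v_R/a_R = (7/20)/5 = 0.0700 s
robot covers v_R·T_r = 0.3500·0.1000 = 0.0350 m before braking
braking distance = 0.3500²/(2·5.0000) = 0.0123 m
human closes 1.6000·0.1700 = 0.2720 m
margins: 0.0400+0.0600+0.0500 = 0.1500 m
S_min ≈ 0.0350+0.0123+0.2720+0.1500  ⇒  S_min = 1877/4000 m

S_min = 1877/4000 m = 0.4693 m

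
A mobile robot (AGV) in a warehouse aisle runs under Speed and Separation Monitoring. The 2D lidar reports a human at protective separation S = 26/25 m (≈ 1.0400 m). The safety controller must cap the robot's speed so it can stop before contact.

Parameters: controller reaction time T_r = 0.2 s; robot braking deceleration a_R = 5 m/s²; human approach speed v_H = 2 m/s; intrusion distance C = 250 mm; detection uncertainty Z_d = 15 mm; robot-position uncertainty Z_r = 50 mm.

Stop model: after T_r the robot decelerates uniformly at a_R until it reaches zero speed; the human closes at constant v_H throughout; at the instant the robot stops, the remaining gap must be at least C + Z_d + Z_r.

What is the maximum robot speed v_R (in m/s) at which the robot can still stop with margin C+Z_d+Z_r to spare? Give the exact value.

v_R_max = 1/2 m/s = 0.5000 m/s

at the boundary: (1/10)·v² + (3/5)·v + (-13/40) = 0
  disc = (3/5)² − 4·(1/10)·(-13/40) = 49/100 ; √disc = 7/10
  v_R = (−(3/5) + 7/10) / (2·(1/10)) = 1/2 m/s
check:
braking lasts T_s = (1/2)/5 = 0.1000 s
robot in T_r: 0.5000·0.2000 = 0.1000 m
robot under decel: 0.5000²/(2·5.0000) = 0.0250 m
human over T_r+T_s: 2.0000·(0.2000+0.1000) = 0.6000 m
residual clearance needed = 0.2500+0.0150+0.0500 = 0.3150 m
sum ≈ 0.1000+0.0250+0.6000+0.3150 ≈ 1.0400 m = S ✓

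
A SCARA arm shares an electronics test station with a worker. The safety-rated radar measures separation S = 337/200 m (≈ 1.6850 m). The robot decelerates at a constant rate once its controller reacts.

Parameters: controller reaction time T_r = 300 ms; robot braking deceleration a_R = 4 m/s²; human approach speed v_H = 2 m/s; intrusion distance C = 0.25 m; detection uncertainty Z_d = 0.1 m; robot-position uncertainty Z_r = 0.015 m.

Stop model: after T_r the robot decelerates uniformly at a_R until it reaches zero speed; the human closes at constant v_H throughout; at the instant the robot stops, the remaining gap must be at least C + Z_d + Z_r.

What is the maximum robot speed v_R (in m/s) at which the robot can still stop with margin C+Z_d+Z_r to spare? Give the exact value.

v_R_max = 4/5 m/s = 0.8000 m/s

quadratic (1/8)·v² + (4/5)·v + (-18/25) = 0
  disc = (4/5)² − 4·(1/8)·(-18/25) = 1 ; √disc = 1
  v_R = (−(4/5) + 1) / (2·(1/8)) = 4/5 m/s
check:
braking lasts T_s = (4/5)/4 = 0.2000 s
reaction-phase robot travel = 0.8000·0.3000 = 0.2400 m
robot under decel: 0.8000²/(2·4.0000) = 0.0800 m
human over T_r+T_s: 2.0000·(0.3000+0.2000) = 1.0000 m
margins: 0.2500+0.1000+0.0150 = 0.3650 m
sum ≈ 0.2400+0.0800+1.0000+0.3650 ≈ 1.6850 m = S ✓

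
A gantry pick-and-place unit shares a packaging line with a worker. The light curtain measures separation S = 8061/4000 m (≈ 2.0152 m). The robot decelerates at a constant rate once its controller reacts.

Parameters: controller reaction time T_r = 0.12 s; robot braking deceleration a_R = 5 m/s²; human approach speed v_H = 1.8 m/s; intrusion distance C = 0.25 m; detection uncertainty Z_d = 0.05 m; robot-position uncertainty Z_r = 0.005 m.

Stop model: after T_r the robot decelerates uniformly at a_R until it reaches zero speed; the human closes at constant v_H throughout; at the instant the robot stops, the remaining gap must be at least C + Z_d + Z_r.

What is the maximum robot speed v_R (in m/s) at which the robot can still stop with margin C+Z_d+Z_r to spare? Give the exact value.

v_R_max = 43/20 m/s = 2.1500 m/s

at the boundary: (1/10)·v² + (12/25)·v + (-5977/4000) = 0
  disc = (12/25)² − 4·(1/10)·(-5977/4000) = 8281/10000 ; √disc = 91/100
  v_R = (−(12/25) + 91/100) / (2·(1/10)) = 43/20 m/s
check:
T_s = v_R/a_R = (43/20)/5 = 0.4300 s
reaction-phase robot travel = 2.1500·0.1200 = 0.2580 m
robot under decel: 2.1500²/(2·5.0000) = 0.4622 m
person approaches 1.8000·(0.1200+0.4300) = 0.9900 m
C+Z_d+Z_r = 0.2500+0.0500+0.0050 = 0.3050 m
sum ≈ 0.2580+0.4622+0.9900+0.3050 ≈ 2.0152 m = S ✓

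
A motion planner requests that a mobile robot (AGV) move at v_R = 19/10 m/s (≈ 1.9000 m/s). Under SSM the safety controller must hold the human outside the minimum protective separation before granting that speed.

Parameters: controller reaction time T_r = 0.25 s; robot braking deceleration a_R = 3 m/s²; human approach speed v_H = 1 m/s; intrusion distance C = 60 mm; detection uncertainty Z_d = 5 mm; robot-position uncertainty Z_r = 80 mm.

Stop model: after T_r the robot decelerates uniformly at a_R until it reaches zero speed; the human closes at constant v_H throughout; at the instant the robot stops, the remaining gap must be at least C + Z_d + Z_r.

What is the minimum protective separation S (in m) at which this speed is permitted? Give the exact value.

S_min = 421/200 m = 2.1050 m

stop time T_s = (19/10)/3 = 0.6333 s
robot in T_r: 1.9000·0.2500 = 0.4750 m
robot covers 1.9000·0.6333 − ½·3.0000·0.6333² = 0.6017 m while stopping
human over T_r+T_s: 1.0000·(0.2500+0.6333) = 0.8833 m
residual clearance needed = 0.0600+0.0050+0.0800 = 0.1450 m
S_min ≈ 0.4750+0.6017+0.8833+0.1450  ⇒  S_min = 421/200 m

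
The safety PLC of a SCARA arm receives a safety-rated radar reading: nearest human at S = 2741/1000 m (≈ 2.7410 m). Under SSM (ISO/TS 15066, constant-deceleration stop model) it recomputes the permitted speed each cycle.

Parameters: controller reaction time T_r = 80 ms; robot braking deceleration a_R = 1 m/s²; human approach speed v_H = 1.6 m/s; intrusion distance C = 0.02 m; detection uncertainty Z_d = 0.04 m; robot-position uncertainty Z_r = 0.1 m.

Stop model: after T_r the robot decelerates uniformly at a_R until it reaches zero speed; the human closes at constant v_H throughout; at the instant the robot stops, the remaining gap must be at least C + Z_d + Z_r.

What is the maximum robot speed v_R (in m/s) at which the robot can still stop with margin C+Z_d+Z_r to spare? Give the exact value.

at the boundary: (1/2)·v² + (42/25)·v + (-2453/1000) = 0
  disc = (42/25)² − 4·(1/2)·(-2453/1000) = 19321/2500 ; √disc = 139/50
  v_R = (−(42/25) + 139/50) / (2·(1/2)) = 11/10 m/s
check:
T_s = v_R/a_R = (11/10)/1 = 1.1000 s
reaction-phase robot travel = 1.1000·0.0800 = 0.0880 m
robot under decel: 1.1000²/(2·1.0000) = 0.6050 m
person approaches 1.6000·(0.0800+1.1000) = 1.8880 m
margins: 0.0200+0.0400+0.1000 = 0.1600 m
sum ≈ 0.0880+0.6050+1.8880+0.1600 ≈ 2.7410 m = S ✓

v_R_max = 11/10 m/s = 1.1000 m/s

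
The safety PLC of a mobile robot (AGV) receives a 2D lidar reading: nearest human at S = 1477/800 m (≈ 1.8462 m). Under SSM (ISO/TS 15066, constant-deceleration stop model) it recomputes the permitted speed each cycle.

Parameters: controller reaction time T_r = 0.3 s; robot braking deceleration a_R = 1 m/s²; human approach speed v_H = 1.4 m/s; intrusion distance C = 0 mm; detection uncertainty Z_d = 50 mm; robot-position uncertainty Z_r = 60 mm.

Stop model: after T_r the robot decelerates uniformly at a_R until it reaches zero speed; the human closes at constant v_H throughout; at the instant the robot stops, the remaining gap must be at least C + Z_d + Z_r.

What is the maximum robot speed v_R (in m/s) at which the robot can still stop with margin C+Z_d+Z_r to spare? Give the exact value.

v_R_max = 13/20 m/s = 0.6500 m/s

collect terms ⇒ (1/2)·v_R² + (17/10)·v_R + (-1053/800) = 0
  disc = (17/10)² − 4·(1/2)·(-1053/800) = 2209/400 ; √disc = 47/20
  v_R = (−(17/10) + 47/20) / (2·(1/2)) = 13/20 m/s
check:
braking lasts T_s = (13/20)/1 = 0.6500 s
robot covers v_R·T_r = 0.6500·0.3000 = 0.1950 m before braking
robot under decel: 0.6500²/(2·1.0000) = 0.2112 m
human closes 1.4000·0.9500 = 1.3300 m
margins: 0.0000+0.0500+0.0600 = 0.1100 m
sum ≈ 0.1950+0.2112+1.3300+0.1100 ≈ 1.8462 m = S ✓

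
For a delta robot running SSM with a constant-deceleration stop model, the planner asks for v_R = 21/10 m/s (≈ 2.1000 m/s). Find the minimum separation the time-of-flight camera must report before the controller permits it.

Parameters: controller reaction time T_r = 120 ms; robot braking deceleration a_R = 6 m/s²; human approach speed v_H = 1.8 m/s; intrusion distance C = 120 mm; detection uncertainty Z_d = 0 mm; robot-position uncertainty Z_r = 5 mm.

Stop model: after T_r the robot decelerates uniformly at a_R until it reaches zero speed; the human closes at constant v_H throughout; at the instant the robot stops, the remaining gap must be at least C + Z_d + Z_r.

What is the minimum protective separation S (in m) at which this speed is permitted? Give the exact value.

S_min = 3181/2000 m = 1.5905 m

T_s = v_R/a_R = (21/10)/6 = 0.3500 s
reaction-phase robot travel = 2.1000·0.1200 = 0.2520 m
robot under decel: 2.1000²/(2·6.0000) = 0.3675 m
human closes 1.8000·0.4700 = 0.8460 m
residual clearance needed = 0.1200+0.0000+0.0050 = 0.1250 m
S_min ≈ 0.2520+0.3675+0.8460+0.1250  ⇒  S_min = 3181/2000 m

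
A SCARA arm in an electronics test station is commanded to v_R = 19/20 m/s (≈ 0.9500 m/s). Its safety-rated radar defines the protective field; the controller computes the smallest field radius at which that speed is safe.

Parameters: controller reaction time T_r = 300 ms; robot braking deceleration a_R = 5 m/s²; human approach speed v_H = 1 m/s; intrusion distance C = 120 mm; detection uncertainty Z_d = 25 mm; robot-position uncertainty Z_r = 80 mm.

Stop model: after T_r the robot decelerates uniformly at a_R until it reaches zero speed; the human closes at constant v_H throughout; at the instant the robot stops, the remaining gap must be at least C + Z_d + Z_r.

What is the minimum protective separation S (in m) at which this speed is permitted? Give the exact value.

S_min = 4361/4000 m = 1.0902 m

T_s = v_R/a_R = (19/20)/5 = 0.1900 s
robot in T_r: 0.9500·0.3000 = 0.2850 m
robot under decel: 0.9500²/(2·5.0000) = 0.0902 m
human closes 1.0000·0.4900 = 0.4900 m
residual clearance needed = 0.1200+0.0250+0.0800 = 0.2250 m
S_min ≈ 0.2850+0.0902+0.4900+0.2250  ⇒  S_min = 4361/4000 m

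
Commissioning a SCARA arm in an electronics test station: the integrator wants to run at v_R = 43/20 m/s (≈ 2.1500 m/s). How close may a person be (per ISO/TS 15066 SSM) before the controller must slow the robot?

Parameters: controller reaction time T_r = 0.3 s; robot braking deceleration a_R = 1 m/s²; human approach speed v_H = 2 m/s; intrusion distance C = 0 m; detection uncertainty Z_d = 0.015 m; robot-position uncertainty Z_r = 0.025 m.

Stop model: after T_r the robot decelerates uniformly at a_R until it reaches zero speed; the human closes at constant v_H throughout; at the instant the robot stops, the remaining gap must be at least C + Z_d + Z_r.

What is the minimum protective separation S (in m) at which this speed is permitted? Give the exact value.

S_min = 6317/800 m = 7.8963 m

stop time T_s = (43/20)/1 = 2.1500 s
reaction-phase robot travel = 2.1500·0.3000 = 0.6450 m
braking distance = 2.1500²/(2·1.0000) = 2.3112 m
human closes 2.0000·2.4500 = 4.9000 m
residual clearance needed = 0.0000+0.0150+0.0250 = 0.0400 m
S_min ≈ 0.6450+2.3112+4.9000+0.0400  ⇒  S_min = 6317/800 m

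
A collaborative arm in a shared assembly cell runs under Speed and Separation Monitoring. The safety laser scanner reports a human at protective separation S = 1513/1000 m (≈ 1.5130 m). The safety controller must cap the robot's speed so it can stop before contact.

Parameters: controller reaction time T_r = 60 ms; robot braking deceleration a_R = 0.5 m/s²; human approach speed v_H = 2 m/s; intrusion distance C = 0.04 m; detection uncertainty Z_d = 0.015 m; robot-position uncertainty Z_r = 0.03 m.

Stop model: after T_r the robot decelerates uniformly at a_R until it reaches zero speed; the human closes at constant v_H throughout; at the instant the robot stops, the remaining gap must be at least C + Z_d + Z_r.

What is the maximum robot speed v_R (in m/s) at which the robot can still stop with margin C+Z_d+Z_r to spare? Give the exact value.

at the boundary: (1)·v² + (203/50)·v + (-327/250) = 0
  disc = (203/50)² − 4·(1)·(-327/250) = 54289/2500 ; √disc = 233/50
  v_R = (−(203/50) + 233/50) / (2·(1)) = 3/10 m/s
check:
braking lasts T_s = (3/10)/(1/2) = 0.6000 s
robot in T_r: 0.3000·0.0600 = 0.0180 m
robot covers 0.3000·0.6000 − ½·0.5000·0.6000² = 0.0900 m while stopping
human closes 2.0000·0.6600 = 1.3200 m
C+Z_d+Z_r = 0.0400+0.0150+0.0300 = 0.0850 m
sum ≈ 0.0180+0.0900+1.3200+0.0850 ≈ 1.5130 m = S ✓

v_R_max = 3/10 m/s = 0.3000 m/s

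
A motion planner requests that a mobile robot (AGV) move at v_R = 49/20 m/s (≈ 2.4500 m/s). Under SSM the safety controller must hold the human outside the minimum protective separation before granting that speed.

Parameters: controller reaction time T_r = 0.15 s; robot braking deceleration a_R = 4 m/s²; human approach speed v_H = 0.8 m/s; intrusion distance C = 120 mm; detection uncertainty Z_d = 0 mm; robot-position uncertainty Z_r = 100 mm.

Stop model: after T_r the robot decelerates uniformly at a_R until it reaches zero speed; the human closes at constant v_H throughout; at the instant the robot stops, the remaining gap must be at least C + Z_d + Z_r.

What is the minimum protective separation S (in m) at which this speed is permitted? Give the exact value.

stop time T_s = (49/20)/4 = 0.6125 s
reaction-phase robot travel = 2.4500·0.1500 = 0.3675 m
braking distance = 2.4500²/(2·4.0000) = 0.7503 m
human closes 0.8000·0.7625 = 0.6100 m
margins: 0.1200+0.0000+0.1000 = 0.2200 m
S_min ≈ 0.3675+0.7503+0.6100+0.2200  ⇒  S_min = 6233/3200 m

S_min = 6233/3200 m = 1.9478 m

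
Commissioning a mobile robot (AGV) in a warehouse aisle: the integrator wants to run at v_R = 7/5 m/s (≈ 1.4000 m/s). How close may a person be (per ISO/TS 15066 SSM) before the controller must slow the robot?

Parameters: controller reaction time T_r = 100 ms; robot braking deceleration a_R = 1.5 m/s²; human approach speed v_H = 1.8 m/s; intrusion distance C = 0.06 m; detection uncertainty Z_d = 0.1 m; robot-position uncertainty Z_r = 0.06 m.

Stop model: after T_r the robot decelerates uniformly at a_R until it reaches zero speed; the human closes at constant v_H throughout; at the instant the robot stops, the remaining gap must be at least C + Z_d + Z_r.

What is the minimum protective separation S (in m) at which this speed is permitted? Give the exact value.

S_min = 431/150 m = 2.8733 m

braking lasts T_s = (7/5)/(3/2) = 0.9333 s
reaction-phase robot travel = 1.4000·0.1000 = 0.1400 m
robot under decel: 1.4000²/(2·1.5000) = 0.6533 m
human closes 1.8000·1.0333 = 1.8600 m
margins: 0.0600+0.1000+0.0600 = 0.2200 m
S_min ≈ 0.1400+0.6533+1.8600+0.2200  ⇒  S_min = 431/150 m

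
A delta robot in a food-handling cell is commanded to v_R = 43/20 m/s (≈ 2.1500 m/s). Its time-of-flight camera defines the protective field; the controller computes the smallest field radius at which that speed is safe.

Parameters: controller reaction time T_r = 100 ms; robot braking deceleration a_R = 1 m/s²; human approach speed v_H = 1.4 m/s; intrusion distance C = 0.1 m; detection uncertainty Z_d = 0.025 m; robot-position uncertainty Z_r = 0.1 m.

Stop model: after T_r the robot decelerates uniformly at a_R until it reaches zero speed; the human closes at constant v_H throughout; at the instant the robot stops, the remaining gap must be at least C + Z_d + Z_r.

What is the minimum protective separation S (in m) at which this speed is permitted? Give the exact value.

S_min = 4721/800 m = 5.9013 m

braking lasts T_s = (43/20)/1 = 2.1500 s
robot in T_r: 2.1500·0.1000 = 0.2150 m
braking distance = 2.1500²/(2·1.0000) = 2.3112 m
person approaches 1.4000·(0.1000+2.1500) = 3.1500 m
margins: 0.1000+0.0250+0.1000 = 0.2250 m
S_min ≈ 0.2150+2.3112+3.1500+0.2250  ⇒  S_min = 4721/800 m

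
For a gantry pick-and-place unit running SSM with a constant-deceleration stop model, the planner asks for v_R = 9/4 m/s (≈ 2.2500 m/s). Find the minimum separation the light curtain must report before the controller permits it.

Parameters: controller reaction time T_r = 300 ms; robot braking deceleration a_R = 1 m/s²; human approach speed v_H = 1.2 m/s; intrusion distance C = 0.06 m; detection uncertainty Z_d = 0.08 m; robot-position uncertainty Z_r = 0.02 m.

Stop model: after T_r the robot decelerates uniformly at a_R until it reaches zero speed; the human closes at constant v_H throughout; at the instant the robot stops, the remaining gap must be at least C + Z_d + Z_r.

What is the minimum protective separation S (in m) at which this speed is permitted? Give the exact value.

stop time T_s = (9/4)/1 = 2.2500 s
robot covers v_R·T_r = 2.2500·0.3000 = 0.6750 m before braking
braking distance = 2.2500²/(2·1.0000) = 2.5312 m
human closes 1.2000·2.5500 = 3.0600 m
residual clearance needed = 0.0600+0.0800+0.0200 = 0.1600 m
S_min ≈ 0.6750+2.5312+3.0600+0.1600  ⇒  S_min = 5141/800 m

S_min = 5141/800 m = 6.4262 m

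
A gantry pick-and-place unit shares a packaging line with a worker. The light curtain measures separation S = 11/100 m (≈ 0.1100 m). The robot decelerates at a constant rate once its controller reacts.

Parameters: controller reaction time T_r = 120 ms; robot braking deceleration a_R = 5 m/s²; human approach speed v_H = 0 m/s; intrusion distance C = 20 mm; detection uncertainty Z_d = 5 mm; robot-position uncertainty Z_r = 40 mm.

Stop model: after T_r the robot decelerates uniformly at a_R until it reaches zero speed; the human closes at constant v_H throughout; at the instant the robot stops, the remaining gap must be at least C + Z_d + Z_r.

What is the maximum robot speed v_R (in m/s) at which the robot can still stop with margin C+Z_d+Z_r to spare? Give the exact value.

v_R_max = 3/10 m/s = 0.3000 m/s

at the boundary: (1/10)·v² + (3/25)·v + (-9/200) = 0
  disc = (3/25)² − 4·(1/10)·(-9/200) = 81/2500 ; √disc = 9/50
  v_R = (−(3/25) + 9/50) / (2·(1/10)) = 3/10 m/s
check:
stop time T_s = (3/10)/5 = 0.0600 s
robot in T_r: 0.3000·0.1200 = 0.0360 m
braking distance = 0.3000²/(2·5.0000) = 0.0090 m
person approaches 0.0000·(0.1200+0.0600) = 0.0000 m
C+Z_d+Z_r = 0.0200+0.0050+0.0400 = 0.0650 m
sum ≈ 0.0360+0.0090+0.0000+0.0650 ≈ 0.1100 m = S ✓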